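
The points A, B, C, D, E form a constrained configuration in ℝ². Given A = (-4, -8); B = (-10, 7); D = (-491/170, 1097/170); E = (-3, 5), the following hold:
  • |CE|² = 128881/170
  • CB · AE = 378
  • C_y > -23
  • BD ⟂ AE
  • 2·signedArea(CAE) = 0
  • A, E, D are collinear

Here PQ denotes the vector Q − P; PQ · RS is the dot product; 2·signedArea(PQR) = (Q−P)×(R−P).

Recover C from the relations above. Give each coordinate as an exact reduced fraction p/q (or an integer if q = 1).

1. C_x = -869/170  [2·signedArea(CAE) = 0 ∩ CB · AE = 378]
2. C_y = -3817/170  [2·signedArea(CAE) = 0 ∩ CB · AE = 378]
   → C = (-869/170, -3817/170)

C = (-869/170, -3817/170)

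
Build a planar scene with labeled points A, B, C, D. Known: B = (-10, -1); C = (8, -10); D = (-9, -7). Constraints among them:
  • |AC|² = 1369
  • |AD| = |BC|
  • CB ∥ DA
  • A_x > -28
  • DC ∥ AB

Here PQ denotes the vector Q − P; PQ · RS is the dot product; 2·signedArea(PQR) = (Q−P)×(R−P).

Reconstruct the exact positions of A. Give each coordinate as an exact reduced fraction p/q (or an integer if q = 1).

1. A_x = -27  [DC ∥ AB ∩ CB ∥ DA]
2. A_y = 2  [DC ∥ AB ∩ CB ∥ DA]
   → A = (-27, 2)

A = (-27, 2)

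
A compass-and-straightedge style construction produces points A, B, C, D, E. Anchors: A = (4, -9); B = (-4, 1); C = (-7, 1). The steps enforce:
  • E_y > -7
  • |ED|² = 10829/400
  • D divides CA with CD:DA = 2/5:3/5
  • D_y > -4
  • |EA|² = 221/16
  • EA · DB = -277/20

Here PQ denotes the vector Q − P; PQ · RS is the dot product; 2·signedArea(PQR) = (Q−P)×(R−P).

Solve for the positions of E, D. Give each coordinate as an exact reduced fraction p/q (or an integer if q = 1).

1. D_x = -13/5  [D divides CA with CD:DA = 2/5:3/5]
2. D_y = -3  [D divides CA with CD:DA = 2/5:3/5]
   → D = (-13/5, -3)
3. E_x = 5/4  [line 7/5·x + -4·y + -111/4 = 0 ∩ |ED|² = 10829/400]
4. E_y = -13/2  [line 7/5·x + -4·y + -111/4 = 0 ∩ |ED|² = 10829/400]
   → E = (5/4, -13/2)

D = (-13/5, -3)
E = (5/4, -13/2)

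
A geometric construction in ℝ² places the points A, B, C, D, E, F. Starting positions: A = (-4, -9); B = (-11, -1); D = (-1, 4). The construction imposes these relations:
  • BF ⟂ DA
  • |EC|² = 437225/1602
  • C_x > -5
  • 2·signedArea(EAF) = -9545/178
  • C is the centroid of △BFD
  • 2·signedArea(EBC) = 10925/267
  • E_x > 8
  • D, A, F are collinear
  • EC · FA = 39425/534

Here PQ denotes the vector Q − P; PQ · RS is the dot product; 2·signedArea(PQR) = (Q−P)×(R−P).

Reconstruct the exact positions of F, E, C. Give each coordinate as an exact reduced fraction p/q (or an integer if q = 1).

1. F_x = -463/178  [D, A, F are collinear ∩ BF ⟂ DA]
2. F_y = -523/178  [D, A, F are collinear ∩ BF ⟂ DA]
   → F = (-463/178, -523/178)
3. C_x = -2599/534  [C is the centroid of △BFD]
4. C_y = 11/534  [C is the centroid of △BFD]
   → C = (-2599/534, 11/534)
5. E_x = 9  [2·signedArea(EAF) = -9545/178 ∩ 2·signedArea(EBC) = 10925/267]
6. E_y = 9  [2·signedArea(EAF) = -9545/178 ∩ 2·signedArea(EBC) = 10925/267]
   → E = (9, 9)

C = (-2599/534, 11/534)
E = (9, 9)
F = (-463/178, -523/178)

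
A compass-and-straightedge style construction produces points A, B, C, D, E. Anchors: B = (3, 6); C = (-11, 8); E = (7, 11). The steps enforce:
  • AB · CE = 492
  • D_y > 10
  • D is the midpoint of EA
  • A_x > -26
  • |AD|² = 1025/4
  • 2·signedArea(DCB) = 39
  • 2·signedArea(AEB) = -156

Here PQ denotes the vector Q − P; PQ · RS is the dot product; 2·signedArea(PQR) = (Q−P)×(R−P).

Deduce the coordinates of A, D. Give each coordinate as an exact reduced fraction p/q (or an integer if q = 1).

A = (-25, 10)
D = (-9, 21/2)

1. A_x = -25  [AB · CE = 492 ∩ 2·signedArea(AEB) = -156]
2. A_y = 10  [AB · CE = 492 ∩ 2·signedArea(AEB) = -156]
   → A = (-25, 10)
3. D_x = -9  [D is the midpoint of EA]
4. D_y = 21/2  [D is the midpoint of EA]
   → D = (-9, 21/2)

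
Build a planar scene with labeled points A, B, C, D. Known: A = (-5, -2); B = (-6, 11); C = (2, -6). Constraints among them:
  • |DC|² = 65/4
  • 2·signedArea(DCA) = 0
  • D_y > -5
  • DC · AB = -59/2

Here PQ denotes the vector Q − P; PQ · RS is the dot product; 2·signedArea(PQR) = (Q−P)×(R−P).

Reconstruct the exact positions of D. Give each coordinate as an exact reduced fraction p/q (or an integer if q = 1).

1. D_x = -3/2  [2·signedArea(DCA) = 0 ∩ DC · AB = -59/2]
2. D_y = -4  [2·signedArea(DCA) = 0 ∩ DC · AB = -59/2]
   → D = (-3/2, -4)

D = (-3/2, -4)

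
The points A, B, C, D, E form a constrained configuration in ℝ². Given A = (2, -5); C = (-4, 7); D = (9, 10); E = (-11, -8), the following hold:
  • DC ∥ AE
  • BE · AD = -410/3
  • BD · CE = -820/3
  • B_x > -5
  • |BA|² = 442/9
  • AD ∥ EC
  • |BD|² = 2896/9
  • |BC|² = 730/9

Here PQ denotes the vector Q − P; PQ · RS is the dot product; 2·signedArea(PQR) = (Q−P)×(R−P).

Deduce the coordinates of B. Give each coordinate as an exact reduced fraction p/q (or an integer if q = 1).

B = (-13/3, -2)

1. B_x = -13/3  [line 7·x + 15·y + 181/3 = 0 ∩ |BC|² = 730/9]
2. B_y = -2  [line 7·x + 15·y + 181/3 = 0 ∩ |BC|² = 730/9]
   → B = (-13/3, -2)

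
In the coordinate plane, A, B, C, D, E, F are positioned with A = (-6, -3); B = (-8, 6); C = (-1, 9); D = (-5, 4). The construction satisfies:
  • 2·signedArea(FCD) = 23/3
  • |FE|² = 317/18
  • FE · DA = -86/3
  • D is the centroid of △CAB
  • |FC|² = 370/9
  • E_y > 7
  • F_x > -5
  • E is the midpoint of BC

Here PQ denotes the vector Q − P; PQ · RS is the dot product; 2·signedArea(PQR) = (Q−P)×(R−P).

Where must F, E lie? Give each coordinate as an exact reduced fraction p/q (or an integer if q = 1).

1. E_x = -9/2  [E is the midpoint of BC]
2. E_y = 15/2  [E is the midpoint of BC]
   → E = (-9/2, 15/2)
3. F_x = -4  [FE · DA = -86/3 ∩ 2·signedArea(FCD) = 23/3]
4. F_y = 10/3  [FE · DA = -86/3 ∩ 2·signedArea(FCD) = 23/3]
   → F = (-4, 10/3)

E = (-9/2, 15/2)
F = (-4, 10/3)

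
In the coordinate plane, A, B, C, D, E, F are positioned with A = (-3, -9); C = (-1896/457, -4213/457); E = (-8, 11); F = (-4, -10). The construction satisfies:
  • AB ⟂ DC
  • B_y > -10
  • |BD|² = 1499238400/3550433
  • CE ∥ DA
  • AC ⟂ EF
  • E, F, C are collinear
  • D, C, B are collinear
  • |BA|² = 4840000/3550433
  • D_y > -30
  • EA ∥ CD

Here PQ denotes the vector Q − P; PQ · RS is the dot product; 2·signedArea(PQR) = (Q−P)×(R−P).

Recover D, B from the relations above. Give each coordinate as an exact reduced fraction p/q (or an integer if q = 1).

B = (-32107/7769, -72121/7769)
D = (389/457, -13353/457)

1. D_x = 389/457  [CE ∥ DA ∩ EA ∥ CD]
2. D_y = -13353/457  [CE ∥ DA ∩ EA ∥ CD]
   → D = (389/457, -13353/457)
3. B_x = -32107/7769  [D, C, B are collinear ∩ AB ⟂ DC]
4. B_y = -72121/7769  [D, C, B are collinear ∩ AB ⟂ DC]
   → B = (-32107/7769, -72121/7769)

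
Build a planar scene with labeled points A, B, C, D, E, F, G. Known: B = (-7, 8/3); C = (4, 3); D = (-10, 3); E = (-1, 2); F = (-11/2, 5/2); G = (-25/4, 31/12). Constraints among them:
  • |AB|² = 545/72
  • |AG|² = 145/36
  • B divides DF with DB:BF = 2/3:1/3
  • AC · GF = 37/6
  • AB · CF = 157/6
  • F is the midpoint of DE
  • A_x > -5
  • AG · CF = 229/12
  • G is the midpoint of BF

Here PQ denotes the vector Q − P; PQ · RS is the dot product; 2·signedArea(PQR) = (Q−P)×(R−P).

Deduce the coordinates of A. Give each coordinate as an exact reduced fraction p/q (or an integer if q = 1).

A = (-17/4, 11/4)

1. A_x = -17/4  [AG · CF = 229/12 ∩ AC · GF = 37/6]
2. A_y = 11/4  [AG · CF = 229/12 ∩ AC · GF = 37/6]
   → A = (-17/4, 11/4)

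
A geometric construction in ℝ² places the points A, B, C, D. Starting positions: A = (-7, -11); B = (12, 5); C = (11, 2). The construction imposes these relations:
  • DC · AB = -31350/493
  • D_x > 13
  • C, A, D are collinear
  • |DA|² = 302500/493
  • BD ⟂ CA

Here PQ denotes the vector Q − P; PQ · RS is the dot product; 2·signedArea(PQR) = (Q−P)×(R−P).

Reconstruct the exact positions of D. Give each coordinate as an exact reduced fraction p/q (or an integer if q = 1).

1. D_x = 6449/493  [C, A, D are collinear ∩ BD ⟂ CA]
2. D_y = 1727/493  [C, A, D are collinear ∩ BD ⟂ CA]
   → D = (6449/493, 1727/493)

D = (6449/493, 1727/493)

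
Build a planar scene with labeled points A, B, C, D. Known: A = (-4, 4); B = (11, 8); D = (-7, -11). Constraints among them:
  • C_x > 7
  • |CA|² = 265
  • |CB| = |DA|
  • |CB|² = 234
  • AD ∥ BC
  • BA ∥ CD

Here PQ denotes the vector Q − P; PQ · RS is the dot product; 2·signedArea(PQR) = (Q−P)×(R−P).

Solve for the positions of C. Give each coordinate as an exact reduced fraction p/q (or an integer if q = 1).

C = (8, -7)

1. C_x = 8  [BA ∥ CD ∩ AD ∥ BC]
2. C_y = -7  [BA ∥ CD ∩ AD ∥ BC]
   → C = (8, -7)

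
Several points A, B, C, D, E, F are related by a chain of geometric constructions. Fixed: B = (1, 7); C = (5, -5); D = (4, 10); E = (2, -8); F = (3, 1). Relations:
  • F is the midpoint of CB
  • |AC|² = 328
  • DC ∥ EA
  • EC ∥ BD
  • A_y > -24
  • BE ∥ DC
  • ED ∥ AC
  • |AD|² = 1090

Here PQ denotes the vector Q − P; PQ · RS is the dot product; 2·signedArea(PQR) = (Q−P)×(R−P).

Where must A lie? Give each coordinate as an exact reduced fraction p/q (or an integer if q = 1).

1. A_x = 3  [ED ∥ AC ∩ DC ∥ EA]
2. A_y = -23  [ED ∥ AC ∩ DC ∥ EA]
   → A = (3, -23)

A = (3, -23)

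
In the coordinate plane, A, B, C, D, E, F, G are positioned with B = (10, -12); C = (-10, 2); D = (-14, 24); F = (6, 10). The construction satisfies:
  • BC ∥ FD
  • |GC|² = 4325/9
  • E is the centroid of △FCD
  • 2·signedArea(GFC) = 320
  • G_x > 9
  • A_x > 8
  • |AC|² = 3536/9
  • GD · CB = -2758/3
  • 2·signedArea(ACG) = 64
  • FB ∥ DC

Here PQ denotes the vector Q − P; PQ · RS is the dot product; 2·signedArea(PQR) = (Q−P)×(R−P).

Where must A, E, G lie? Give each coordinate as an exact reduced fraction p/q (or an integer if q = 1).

A = (26/3, -14/3)
E = (-6, 12)
G = (28/3, -25/3)

1. E_x = -6  [E is the centroid of △FCD]
2. E_y = 12  [E is the centroid of △FCD]
   → E = (-6, 12)
3. G_x = 28/3  [GD · CB = -2758/3 ∩ 2·signedArea(GFC) = 320]
4. G_y = -25/3  [GD · CB = -2758/3 ∩ 2·signedArea(GFC) = 320]
   → G = (28/3, -25/3)
5. A_x = 26/3  [line 31/3·x + 58/3·y + 2/3 = 0 ∩ |AC|² = 3536/9]
6. A_y = -14/3  [line 31/3·x + 58/3·y + 2/3 = 0 ∩ |AC|² = 3536/9]
   → A = (26/3, -14/3)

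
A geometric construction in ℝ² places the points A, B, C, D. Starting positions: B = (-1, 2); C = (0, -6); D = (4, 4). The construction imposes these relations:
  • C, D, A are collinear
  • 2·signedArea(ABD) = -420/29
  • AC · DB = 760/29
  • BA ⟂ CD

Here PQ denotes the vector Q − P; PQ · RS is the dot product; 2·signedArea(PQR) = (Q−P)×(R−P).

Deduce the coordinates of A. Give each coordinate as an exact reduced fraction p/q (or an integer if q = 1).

A = (76/29, 16/29)

1. A_x = 76/29  [C, D, A are collinear ∩ BA ⟂ CD]
2. A_y = 16/29  [C, D, A are collinear ∩ BA ⟂ CD]
   → A = (76/29, 16/29)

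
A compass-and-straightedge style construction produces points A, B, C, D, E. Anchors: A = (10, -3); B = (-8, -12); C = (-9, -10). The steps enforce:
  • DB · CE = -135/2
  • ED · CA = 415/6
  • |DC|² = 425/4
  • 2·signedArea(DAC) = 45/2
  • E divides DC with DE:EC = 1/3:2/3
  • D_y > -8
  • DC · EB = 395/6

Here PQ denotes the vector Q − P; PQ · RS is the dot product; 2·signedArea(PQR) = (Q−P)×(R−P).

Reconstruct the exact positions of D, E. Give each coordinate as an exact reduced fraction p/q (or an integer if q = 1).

D = (1, -15/2)
E = (-7/3, -25/3)

1. D_x = 1  [line 7·x + -19·y + -299/2 = 0 ∩ |DC|² = 425/4]
2. D_y = -15/2  [line 7·x + -19·y + -299/2 = 0 ∩ |DC|² = 425/4]
   → D = (1, -15/2)
3. E_x = -7/3  [DC · EB = 395/6 ∩ E divides DC with DE:EC = 1/3:2/3]
4. E_y = -25/3  [DC · EB = 395/6 ∩ E divides DC with DE:EC = 1/3:2/3]
   → E = (-7/3, -25/3)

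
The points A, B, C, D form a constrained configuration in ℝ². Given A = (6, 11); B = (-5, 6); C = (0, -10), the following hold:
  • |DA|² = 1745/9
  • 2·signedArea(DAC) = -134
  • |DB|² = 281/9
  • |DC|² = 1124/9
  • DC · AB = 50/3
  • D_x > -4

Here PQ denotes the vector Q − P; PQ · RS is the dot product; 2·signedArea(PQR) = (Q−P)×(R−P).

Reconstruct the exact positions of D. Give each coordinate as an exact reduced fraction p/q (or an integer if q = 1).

1. D_x = -10/3  [2·signedArea(DAC) = -134 ∩ DC · AB = 50/3]
2. D_y = 2/3  [2·signedArea(DAC) = -134 ∩ DC · AB = 50/3]
   → D = (-10/3, 2/3)

D = (-10/3, 2/3)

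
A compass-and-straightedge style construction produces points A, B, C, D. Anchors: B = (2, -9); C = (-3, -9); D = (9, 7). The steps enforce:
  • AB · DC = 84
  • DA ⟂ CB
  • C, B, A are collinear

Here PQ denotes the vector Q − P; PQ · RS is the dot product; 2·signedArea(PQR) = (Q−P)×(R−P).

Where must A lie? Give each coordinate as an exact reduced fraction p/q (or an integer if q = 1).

1. A_x = 9  [C, B, A are collinear ∩ DA ⟂ CB]
2. A_y = -9  [C, B, A are collinear ∩ DA ⟂ CB]
   → A = (9, -9)

A = (9, -9)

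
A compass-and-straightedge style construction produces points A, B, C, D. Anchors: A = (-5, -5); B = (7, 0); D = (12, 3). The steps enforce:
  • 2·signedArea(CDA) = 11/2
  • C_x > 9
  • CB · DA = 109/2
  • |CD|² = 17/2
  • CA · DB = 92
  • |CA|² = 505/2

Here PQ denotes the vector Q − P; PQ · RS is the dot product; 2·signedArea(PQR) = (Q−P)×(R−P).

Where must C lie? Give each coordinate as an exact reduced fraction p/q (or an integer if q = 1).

C = (19/2, 3/2)

1. C_x = 19/2  [CB · DA = 109/2 ∩ CA · DB = 92]
2. C_y = 3/2  [CB · DA = 109/2 ∩ CA · DB = 92]
   → C = (19/2, 3/2)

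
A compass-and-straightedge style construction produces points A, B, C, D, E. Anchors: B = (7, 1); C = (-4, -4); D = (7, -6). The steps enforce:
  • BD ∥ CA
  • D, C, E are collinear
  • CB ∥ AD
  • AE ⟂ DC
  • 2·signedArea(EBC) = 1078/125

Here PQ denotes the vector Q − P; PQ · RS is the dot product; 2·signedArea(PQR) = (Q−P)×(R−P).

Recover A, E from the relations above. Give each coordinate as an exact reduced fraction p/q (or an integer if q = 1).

1. A_x = -4  [CB ∥ AD ∩ BD ∥ CA]
2. A_y = -11  [CB ∥ AD ∩ BD ∥ CA]
   → A = (-4, -11)
3. E_x = -346/125  [D, C, E are collinear ∩ AE ⟂ DC]
4. E_y = -528/125  [D, C, E are collinear ∩ AE ⟂ DC]
   → E = (-346/125, -528/125)

A = (-4, -11)
E = (-346/125, -528/125)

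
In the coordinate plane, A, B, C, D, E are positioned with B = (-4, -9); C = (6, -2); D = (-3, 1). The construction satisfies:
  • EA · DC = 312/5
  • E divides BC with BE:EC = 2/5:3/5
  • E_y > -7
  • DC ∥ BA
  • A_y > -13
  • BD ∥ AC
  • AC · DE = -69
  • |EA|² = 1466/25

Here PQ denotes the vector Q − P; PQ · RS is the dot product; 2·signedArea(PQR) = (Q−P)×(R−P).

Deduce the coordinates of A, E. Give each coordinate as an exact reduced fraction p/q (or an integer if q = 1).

A = (5, -12)
E = (0, -31/5)

1. A_x = 5  [BD ∥ AC ∩ DC ∥ BA]
2. A_y = -12  [BD ∥ AC ∩ DC ∥ BA]
   → A = (5, -12)
3. E_x = 0  [E divides BC with BE:EC = 2/5:3/5]
4. E_y = -31/5  [E divides BC with BE:EC = 2/5:3/5]
   → E = (0, -31/5)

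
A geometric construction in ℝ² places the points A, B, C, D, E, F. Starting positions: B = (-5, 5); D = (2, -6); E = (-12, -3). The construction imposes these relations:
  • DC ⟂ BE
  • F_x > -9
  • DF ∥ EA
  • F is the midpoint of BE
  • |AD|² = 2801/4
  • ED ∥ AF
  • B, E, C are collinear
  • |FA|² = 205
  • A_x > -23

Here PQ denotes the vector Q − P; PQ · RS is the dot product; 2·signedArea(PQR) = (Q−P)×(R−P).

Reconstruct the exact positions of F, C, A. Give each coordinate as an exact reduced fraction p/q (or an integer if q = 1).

1. F_x = -17/2  [F is the midpoint of BE]
2. F_y = 1  [F is the midpoint of BE]
   → F = (-17/2, 1)
3. C_x = -838/113  [B, E, C are collinear ∩ DC ⟂ BE]
4. C_y = 253/113  [B, E, C are collinear ∩ DC ⟂ BE]
   → C = (-838/113, 253/113)
5. A_x = -45/2  [ED ∥ AF ∩ DF ∥ EA]
6. A_y = 4  [ED ∥ AF ∩ DF ∥ EA]
   → A = (-45/2, 4)

A = (-45/2, 4)
C = (-838/113, 253/113)
F = (-17/2, 1)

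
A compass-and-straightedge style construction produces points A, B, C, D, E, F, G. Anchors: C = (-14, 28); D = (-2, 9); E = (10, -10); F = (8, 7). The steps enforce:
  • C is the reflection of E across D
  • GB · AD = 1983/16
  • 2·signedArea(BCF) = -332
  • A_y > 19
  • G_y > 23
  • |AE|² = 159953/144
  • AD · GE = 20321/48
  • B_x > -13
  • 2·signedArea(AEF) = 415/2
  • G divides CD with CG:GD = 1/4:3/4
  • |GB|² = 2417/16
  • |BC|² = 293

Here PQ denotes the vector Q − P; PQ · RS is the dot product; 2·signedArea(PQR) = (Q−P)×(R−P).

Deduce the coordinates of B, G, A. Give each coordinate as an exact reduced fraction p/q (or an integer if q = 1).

A = (-17/3, 233/12)
B = (-12, 11)
G = (-11, 93/4)

1. B_x = -12  [line 21·x + 22·y + 10 = 0 ∩ |BC|² = 293]
2. B_y = 11  [line 21·x + 22·y + 10 = 0 ∩ |BC|² = 293]
   → B = (-12, 11)
3. G_x = -11  [G divides CD with CG:GD = 1/4:3/4]
4. G_y = 93/4  [G divides CD with CG:GD = 1/4:3/4]
   → G = (-11, 93/4)
5. A_x = -17/3  [2·signedArea(AEF) = 415/2 ∩ AD · GE = 20321/48]
6. A_y = 233/12  [2·signedArea(AEF) = 415/2 ∩ AD · GE = 20321/48]
   → A = (-17/3, 233/12)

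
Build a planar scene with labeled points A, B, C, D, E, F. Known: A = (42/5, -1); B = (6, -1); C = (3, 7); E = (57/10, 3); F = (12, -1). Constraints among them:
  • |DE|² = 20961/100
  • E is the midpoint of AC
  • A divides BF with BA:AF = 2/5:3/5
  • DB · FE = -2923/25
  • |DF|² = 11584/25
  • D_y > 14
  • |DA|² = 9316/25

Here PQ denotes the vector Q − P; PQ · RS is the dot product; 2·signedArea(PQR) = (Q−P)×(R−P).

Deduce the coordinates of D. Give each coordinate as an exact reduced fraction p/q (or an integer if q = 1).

D = (-12/5, 15)

1. D_x = -12/5  [line 63/10·x + -4·y + 1878/25 = 0 ∩ |DF|² = 11584/25]
2. D_y = 15  [line 63/10·x + -4·y + 1878/25 = 0 ∩ |DF|² = 11584/25]
   → D = (-12/5, 15)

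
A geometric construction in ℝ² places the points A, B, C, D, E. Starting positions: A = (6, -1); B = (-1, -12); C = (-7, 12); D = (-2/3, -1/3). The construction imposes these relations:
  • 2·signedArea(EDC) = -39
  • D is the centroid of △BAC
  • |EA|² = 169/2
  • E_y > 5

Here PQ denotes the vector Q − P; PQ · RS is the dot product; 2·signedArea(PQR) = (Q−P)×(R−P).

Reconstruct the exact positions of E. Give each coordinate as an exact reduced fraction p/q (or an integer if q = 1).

1. E_x = -1/2  [line -37/3·x + -19/3·y + 86/3 = 0 ∩ |EA|² = 169/2]
2. E_y = 11/2  [line -37/3·x + -19/3·y + 86/3 = 0 ∩ |EA|² = 169/2]
   → E = (-1/2, 11/2)

E = (-1/2, 11/2)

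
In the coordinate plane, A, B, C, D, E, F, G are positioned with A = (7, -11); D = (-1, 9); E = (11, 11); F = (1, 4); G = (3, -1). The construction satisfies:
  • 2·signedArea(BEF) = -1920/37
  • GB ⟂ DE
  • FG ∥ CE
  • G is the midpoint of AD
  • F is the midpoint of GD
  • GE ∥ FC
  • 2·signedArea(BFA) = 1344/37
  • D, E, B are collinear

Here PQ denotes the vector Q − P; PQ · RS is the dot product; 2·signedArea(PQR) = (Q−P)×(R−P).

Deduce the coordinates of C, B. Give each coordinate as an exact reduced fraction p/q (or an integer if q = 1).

B = (47/37, 347/37)
C = (9, 16)

1. C_x = 9  [FG ∥ CE ∩ GE ∥ FC]
2. C_y = 16  [FG ∥ CE ∩ GE ∥ FC]
   → C = (9, 16)
3. B_x = 47/37  [D, E, B are collinear ∩ GB ⟂ DE]
4. B_y = 347/37  [D, E, B are collinear ∩ GB ⟂ DE]
   → B = (47/37, 347/37)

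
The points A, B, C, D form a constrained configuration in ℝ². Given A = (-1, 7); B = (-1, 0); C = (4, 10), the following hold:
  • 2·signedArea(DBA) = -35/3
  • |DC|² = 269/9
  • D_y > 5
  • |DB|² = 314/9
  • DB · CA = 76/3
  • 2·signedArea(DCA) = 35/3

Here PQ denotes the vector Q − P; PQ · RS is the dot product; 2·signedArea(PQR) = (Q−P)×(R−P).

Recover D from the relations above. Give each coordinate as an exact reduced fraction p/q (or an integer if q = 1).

1. D_x = 2/3  [2·signedArea(DBA) = -35/3 ∩ 2·signedArea(DCA) = 35/3]
2. D_y = 17/3  [2·signedArea(DBA) = -35/3 ∩ 2·signedArea(DCA) = 35/3]
   → D = (2/3, 17/3)

D = (2/3, 17/3)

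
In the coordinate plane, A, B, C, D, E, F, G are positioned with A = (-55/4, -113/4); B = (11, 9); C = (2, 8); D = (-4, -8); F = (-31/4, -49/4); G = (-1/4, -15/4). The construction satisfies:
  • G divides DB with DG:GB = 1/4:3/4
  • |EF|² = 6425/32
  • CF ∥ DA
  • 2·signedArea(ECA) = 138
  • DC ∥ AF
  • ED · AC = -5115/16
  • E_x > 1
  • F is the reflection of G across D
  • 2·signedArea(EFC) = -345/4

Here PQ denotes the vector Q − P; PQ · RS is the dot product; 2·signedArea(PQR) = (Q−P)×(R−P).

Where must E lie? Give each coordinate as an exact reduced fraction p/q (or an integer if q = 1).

E = (13/8, -13/8)

1. E_x = 13/8  [2·signedArea(EFC) = -345/4 ∩ 2·signedArea(ECA) = 138]
2. E_y = -13/8  [2·signedArea(EFC) = -345/4 ∩ 2·signedArea(ECA) = 138]
   → E = (13/8, -13/8)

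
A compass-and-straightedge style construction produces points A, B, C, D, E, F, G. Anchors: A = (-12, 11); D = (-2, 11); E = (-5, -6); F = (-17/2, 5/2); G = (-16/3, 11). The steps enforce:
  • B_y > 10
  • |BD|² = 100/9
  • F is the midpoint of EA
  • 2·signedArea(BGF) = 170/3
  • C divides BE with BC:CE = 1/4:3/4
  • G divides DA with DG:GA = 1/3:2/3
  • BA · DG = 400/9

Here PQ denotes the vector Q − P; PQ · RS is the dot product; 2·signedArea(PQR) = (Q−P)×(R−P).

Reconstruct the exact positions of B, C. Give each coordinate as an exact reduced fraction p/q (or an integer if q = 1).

B = (4/3, 11)
C = (-1/4, 27/4)

1. B_x = 4/3  [2·signedArea(BGF) = 170/3 ∩ BA · DG = 400/9]
2. B_y = 11  [2·signedArea(BGF) = 170/3 ∩ BA · DG = 400/9]
   → B = (4/3, 11)
3. C_x = -1/4  [C divides BE with BC:CE = 1/4:3/4]
4. C_y = 27/4  [C divides BE with BC:CE = 1/4:3/4]
   → C = (-1/4, 27/4)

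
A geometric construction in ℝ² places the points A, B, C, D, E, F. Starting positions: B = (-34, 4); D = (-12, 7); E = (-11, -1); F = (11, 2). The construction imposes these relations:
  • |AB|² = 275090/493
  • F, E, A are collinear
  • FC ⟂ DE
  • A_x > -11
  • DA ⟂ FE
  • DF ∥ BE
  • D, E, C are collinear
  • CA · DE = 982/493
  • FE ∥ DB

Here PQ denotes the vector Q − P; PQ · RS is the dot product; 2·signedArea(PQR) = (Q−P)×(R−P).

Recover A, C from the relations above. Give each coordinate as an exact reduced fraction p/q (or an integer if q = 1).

A = (-5379/493, -487/493)
C = (-717/65, -49/65)

1. A_x = -5379/493  [F, E, A are collinear ∩ DA ⟂ FE]
2. A_y = -487/493  [F, E, A are collinear ∩ DA ⟂ FE]
   → A = (-5379/493, -487/493)
3. C_x = -717/65  [D, E, C are collinear ∩ FC ⟂ DE]
4. C_y = -49/65  [D, E, C are collinear ∩ FC ⟂ DE]
   → C = (-717/65, -49/65)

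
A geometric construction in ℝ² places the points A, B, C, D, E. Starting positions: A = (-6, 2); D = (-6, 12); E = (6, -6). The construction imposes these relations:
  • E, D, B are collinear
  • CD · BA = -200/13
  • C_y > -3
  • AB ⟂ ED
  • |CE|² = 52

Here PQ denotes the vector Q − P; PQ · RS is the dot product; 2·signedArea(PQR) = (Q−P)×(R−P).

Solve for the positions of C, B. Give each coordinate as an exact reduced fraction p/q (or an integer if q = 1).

1. B_x = -18/13  [E, D, B are collinear ∩ AB ⟂ ED]
2. B_y = 66/13  [E, D, B are collinear ∩ AB ⟂ ED]
   → B = (-18/13, 66/13)
3. C_x = 0  [line 60/13·x + 40/13·y + 80/13 = 0 ∩ |CE|² = 52]
4. C_y = -2  [line 60/13·x + 40/13·y + 80/13 = 0 ∩ |CE|² = 52]
   → C = (0, -2)

B = (-18/13, 66/13)
C = (0, -2)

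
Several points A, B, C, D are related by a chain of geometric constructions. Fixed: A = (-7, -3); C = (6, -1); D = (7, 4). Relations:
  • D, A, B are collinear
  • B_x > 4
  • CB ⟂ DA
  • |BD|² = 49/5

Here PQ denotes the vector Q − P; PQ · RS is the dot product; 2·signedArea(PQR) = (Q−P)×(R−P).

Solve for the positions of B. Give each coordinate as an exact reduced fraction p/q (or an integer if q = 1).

1. B_x = 21/5  [D, A, B are collinear ∩ CB ⟂ DA]
2. B_y = 13/5  [D, A, B are collinear ∩ CB ⟂ DA]
   → B = (21/5, 13/5)

B = (21/5, 13/5)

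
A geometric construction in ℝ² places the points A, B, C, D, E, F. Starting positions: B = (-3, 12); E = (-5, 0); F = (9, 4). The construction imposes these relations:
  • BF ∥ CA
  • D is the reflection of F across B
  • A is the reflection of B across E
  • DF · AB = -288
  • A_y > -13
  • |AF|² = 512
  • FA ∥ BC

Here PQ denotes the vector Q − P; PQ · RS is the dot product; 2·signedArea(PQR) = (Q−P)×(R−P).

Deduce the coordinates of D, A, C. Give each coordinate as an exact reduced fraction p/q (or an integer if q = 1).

A = (-7, -12)
C = (-19, -4)
D = (-15, 20)

1. D_x = -15  [D is the reflection of F across B]
2. D_y = 20  [D is the reflection of F across B]
   → D = (-15, 20)
3. A_x = -7  [A is the reflection of B across E]
4. A_y = -12  [A is the reflection of B across E]
   → A = (-7, -12)
5. C_x = -19  [BF ∥ CA ∩ FA ∥ BC]
6. C_y = -4  [BF ∥ CA ∩ FA ∥ BC]
   → C = (-19, -4)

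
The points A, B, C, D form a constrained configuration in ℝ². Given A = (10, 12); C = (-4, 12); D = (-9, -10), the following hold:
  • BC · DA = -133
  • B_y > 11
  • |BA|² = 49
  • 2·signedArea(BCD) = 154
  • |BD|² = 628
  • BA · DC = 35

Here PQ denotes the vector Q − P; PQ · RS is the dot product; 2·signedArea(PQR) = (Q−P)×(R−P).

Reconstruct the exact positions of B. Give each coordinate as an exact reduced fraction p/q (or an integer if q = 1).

B = (3, 12)

1. B_x = 3  [BA · DC = 35 ∩ BC · DA = -133]
2. B_y = 12  [BA · DC = 35 ∩ BC · DA = -133]
   → B = (3, 12)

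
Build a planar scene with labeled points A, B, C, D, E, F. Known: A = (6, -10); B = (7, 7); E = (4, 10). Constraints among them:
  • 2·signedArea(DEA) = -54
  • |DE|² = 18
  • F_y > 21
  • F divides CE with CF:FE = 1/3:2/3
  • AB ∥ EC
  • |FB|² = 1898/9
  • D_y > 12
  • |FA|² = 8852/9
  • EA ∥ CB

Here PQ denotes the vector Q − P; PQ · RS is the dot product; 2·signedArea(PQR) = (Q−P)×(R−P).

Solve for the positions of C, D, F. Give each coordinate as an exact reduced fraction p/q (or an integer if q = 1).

C = (5, 27)
D = (1, 13)
F = (14/3, 64/3)

1. C_x = 5  [EA ∥ CB ∩ AB ∥ EC]
2. C_y = 27  [EA ∥ CB ∩ AB ∥ EC]
   → C = (5, 27)
3. D_x = 1  [line 20·x + 2·y + -46 = 0 ∩ |DE|² = 18]
4. D_y = 13  [line 20·x + 2·y + -46 = 0 ∩ |DE|² = 18]
   → D = (1, 13)
5. F_x = 14/3  [F divides CE with CF:FE = 1/3:2/3]
6. F_y = 64/3  [F divides CE with CF:FE = 1/3:2/3]
   → F = (14/3, 64/3)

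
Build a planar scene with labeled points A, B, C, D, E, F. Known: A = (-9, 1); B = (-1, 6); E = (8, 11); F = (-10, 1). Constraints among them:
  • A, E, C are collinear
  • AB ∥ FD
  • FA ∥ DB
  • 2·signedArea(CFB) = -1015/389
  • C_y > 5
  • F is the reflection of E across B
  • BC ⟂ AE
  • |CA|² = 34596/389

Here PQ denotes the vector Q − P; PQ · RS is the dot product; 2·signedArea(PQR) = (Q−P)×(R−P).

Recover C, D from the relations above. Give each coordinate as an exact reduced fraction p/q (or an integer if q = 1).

1. C_x = -339/389  [A, E, C are collinear ∩ BC ⟂ AE]
2. C_y = 2249/389  [A, E, C are collinear ∩ BC ⟂ AE]
   → C = (-339/389, 2249/389)
3. D_x = -2  [FA ∥ DB ∩ AB ∥ FD]
4. D_y = 6  [FA ∥ DB ∩ AB ∥ FD]
   → D = (-2, 6)

C = (-339/389, 2249/389)
D = (-2, 6)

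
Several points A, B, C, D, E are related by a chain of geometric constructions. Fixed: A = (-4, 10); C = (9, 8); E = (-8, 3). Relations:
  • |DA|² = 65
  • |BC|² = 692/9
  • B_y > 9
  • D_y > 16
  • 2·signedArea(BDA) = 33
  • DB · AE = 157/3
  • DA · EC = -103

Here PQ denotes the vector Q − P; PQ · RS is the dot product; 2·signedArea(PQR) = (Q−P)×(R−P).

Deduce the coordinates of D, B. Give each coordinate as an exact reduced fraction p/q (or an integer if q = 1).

1. D_x = 0  [line -17·x + -5·y + 85 = 0 ∩ |DA|² = 65]
2. D_y = 17  [line -17·x + -5·y + 85 = 0 ∩ |DA|² = 65]
   → D = (0, 17)
3. B_x = 1/3  [DB · AE = 157/3 ∩ 2·signedArea(BDA) = 33]
4. B_y = 28/3  [DB · AE = 157/3 ∩ 2·signedArea(BDA) = 33]
   → B = (1/3, 28/3)

B = (1/3, 28/3)
D = (0, 17)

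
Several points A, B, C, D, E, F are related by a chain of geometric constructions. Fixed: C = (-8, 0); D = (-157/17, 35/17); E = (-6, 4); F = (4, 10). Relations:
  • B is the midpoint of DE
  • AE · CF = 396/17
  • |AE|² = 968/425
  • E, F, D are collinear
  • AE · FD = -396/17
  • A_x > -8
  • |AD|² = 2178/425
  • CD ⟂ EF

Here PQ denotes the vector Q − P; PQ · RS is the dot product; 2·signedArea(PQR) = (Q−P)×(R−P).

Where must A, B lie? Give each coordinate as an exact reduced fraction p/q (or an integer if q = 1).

A = (-124/17, 274/85)
B = (-259/34, 103/34)

1. A_x = -124/17  [AE · FD = -396/17 ∩ AE · CF = 396/17]
2. A_y = 274/85  [AE · FD = -396/17 ∩ AE · CF = 396/17]
   → A = (-124/17, 274/85)
3. B_x = -259/34  [B is the midpoint of DE]
4. B_y = 103/34  [B is the midpoint of DE]
   → B = (-259/34, 103/34)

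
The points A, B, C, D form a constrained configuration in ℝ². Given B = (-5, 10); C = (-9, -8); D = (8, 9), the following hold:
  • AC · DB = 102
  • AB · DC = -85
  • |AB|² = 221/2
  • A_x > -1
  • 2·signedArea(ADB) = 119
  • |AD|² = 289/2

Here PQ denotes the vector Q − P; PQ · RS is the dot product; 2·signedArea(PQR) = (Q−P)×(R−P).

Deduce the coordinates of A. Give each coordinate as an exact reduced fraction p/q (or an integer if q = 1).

1. A_x = -1/2  [2·signedArea(ADB) = 119 ∩ AB · DC = -85]
2. A_y = 1/2  [2·signedArea(ADB) = 119 ∩ AB · DC = -85]
   → A = (-1/2, 1/2)

A = (-1/2, 1/2)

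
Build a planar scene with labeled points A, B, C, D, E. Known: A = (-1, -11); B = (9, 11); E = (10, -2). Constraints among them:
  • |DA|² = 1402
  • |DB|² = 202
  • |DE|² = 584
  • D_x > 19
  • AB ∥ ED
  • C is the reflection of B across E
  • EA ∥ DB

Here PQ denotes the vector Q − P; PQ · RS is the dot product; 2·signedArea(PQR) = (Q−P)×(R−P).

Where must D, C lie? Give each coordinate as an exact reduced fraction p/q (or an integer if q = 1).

C = (11, -15)
D = (20, 20)

1. D_x = 20  [EA ∥ DB ∩ AB ∥ ED]
2. D_y = 20  [EA ∥ DB ∩ AB ∥ ED]
   → D = (20, 20)
3. C_x = 11  [C is the reflection of B across E]
4. C_y = -15  [C is the reflection of B across E]
   → C = (11, -15)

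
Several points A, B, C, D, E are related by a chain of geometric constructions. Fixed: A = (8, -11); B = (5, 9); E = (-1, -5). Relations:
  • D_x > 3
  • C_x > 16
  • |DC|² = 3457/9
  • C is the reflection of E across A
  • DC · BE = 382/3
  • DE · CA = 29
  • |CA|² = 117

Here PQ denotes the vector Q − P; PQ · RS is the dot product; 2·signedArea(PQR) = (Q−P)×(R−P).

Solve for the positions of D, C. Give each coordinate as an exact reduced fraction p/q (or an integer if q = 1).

1. C_x = 17  [C is the reflection of E across A]
2. C_y = -17  [C is the reflection of E across A]
   → C = (17, -17)
3. D_x = 4  [DE · CA = 29 ∩ DC · BE = 382/3]
4. D_y = -7/3  [DE · CA = 29 ∩ DC · BE = 382/3]
   → D = (4, -7/3)

C = (17, -17)
D = (4, -7/3)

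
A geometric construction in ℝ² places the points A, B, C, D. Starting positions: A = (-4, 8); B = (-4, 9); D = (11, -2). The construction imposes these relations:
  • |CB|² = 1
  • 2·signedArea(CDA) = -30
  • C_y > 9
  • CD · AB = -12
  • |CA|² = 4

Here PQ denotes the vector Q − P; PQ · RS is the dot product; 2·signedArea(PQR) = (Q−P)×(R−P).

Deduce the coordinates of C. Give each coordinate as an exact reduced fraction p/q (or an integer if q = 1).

1. C_x = -4  [2·signedArea(CDA) = -30 ∩ CD · AB = -12]
2. C_y = 10  [2·signedArea(CDA) = -30 ∩ CD · AB = -12]
   → C = (-4, 10)

C = (-4, 10)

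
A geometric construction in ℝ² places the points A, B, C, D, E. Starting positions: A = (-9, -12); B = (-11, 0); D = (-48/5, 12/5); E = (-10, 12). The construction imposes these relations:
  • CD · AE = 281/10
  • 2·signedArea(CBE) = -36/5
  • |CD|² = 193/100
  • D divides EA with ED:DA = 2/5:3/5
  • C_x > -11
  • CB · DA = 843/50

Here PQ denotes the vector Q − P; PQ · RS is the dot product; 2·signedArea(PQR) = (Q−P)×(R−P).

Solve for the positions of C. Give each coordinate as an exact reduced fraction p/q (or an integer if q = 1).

C = (-103/10, 6/5)

1. C_x = -103/10  [2·signedArea(CBE) = -36/5 ∩ CB · DA = 843/50]
2. C_y = 6/5  [2·signedArea(CBE) = -36/5 ∩ CB · DA = 843/50]
   → C = (-103/10, 6/5)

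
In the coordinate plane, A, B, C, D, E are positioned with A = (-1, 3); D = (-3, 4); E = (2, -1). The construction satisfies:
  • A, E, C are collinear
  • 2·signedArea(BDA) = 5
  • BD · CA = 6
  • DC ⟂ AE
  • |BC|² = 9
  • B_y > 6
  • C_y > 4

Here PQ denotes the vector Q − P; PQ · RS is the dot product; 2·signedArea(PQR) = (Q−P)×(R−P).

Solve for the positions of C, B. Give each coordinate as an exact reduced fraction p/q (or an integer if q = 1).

B = (-4, 7)
C = (-11/5, 23/5)

1. C_x = -11/5  [A, E, C are collinear ∩ DC ⟂ AE]
2. C_y = 23/5  [A, E, C are collinear ∩ DC ⟂ AE]
   → C = (-11/5, 23/5)
3. B_x = -4  [2·signedArea(BDA) = 5 ∩ BD · CA = 6]
4. B_y = 7  [2·signedArea(BDA) = 5 ∩ BD · CA = 6]
   → B = (-4, 7)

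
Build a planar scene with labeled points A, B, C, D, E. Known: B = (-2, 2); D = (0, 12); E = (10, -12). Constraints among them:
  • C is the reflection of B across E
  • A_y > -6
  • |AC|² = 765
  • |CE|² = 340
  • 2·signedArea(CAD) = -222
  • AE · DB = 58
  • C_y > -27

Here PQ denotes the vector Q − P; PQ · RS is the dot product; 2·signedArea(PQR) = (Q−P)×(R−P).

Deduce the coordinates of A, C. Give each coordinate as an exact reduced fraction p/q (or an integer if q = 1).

A = (4, -5)
C = (22, -26)

1. C_x = 22  [C is the reflection of B across E]
2. C_y = -26  [C is the reflection of B across E]
   → C = (22, -26)
3. A_x = 4  [AE · DB = 58 ∩ 2·signedArea(CAD) = -222]
4. A_y = -5  [AE · DB = 58 ∩ 2·signedArea(CAD) = -222]
   → A = (4, -5)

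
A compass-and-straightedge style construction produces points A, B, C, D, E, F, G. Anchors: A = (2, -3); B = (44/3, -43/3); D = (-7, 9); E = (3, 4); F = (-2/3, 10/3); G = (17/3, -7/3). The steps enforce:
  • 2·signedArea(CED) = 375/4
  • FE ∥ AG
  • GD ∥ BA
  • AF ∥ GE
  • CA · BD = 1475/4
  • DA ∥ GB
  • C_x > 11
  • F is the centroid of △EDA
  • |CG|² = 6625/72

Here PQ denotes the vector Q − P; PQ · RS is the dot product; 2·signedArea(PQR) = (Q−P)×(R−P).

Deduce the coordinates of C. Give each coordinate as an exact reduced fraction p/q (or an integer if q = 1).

1. C_x = 47/4  [CA · BD = 1475/4 ∩ 2·signedArea(CED) = 375/4]
2. C_y = -39/4  [CA · BD = 1475/4 ∩ 2·signedArea(CED) = 375/4]
   → C = (47/4, -39/4)

C = (47/4, -39/4)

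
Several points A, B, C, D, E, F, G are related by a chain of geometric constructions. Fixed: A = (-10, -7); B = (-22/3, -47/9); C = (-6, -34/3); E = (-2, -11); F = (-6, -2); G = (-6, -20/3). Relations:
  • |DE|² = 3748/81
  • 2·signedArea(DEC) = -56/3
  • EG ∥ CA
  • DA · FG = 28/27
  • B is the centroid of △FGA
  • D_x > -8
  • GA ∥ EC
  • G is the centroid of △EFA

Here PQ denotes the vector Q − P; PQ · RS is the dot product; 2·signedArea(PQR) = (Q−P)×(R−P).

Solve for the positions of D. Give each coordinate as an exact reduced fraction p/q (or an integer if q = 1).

D = (-22/3, -61/9)

1. D_x = -22/3  [2·signedArea(DEC) = -56/3 ∩ DA · FG = 28/27]
2. D_y = -61/9  [2·signedArea(DEC) = -56/3 ∩ DA · FG = 28/27]
   → D = (-22/3, -61/9)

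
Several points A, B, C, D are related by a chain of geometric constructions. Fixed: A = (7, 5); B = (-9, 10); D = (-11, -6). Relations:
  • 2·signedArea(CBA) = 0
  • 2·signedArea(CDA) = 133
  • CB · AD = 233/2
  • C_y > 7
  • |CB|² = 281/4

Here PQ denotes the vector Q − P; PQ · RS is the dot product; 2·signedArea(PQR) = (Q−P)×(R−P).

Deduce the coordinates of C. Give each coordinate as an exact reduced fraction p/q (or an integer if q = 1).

C = (-1, 15/2)

1. C_x = -1  [2·signedArea(CBA) = 0 ∩ 2·signedArea(CDA) = 133]
2. C_y = 15/2  [2·signedArea(CBA) = 0 ∩ 2·signedArea(CDA) = 133]
   → C = (-1, 15/2)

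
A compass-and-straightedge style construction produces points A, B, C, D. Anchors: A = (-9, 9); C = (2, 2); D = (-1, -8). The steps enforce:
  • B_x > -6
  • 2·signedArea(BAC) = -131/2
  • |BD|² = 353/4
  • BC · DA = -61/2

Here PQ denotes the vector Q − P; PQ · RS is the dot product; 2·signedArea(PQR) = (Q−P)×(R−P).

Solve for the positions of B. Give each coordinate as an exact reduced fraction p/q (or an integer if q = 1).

1. B_x = -5  [BC · DA = -61/2 ∩ 2·signedArea(BAC) = -131/2]
2. B_y = 1/2  [BC · DA = -61/2 ∩ 2·signedArea(BAC) = -131/2]
   → B = (-5, 1/2)

B = (-5, 1/2)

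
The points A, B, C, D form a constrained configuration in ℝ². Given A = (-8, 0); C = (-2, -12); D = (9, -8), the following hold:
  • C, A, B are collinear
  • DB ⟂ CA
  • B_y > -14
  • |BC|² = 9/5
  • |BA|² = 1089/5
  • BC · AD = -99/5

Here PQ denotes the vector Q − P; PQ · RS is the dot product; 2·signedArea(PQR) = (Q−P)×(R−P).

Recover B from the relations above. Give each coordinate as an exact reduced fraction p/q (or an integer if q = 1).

1. B_x = -7/5  [C, A, B are collinear ∩ DB ⟂ CA]
2. B_y = -66/5  [C, A, B are collinear ∩ DB ⟂ CA]
   → B = (-7/5, -66/5)

B = (-7/5, -66/5)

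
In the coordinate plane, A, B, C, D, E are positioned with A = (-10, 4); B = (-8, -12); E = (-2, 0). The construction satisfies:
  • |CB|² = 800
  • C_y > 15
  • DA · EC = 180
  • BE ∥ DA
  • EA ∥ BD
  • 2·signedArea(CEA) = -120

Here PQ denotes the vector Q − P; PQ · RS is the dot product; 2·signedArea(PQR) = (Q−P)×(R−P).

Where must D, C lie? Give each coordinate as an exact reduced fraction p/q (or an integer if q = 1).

1. D_x = -16  [BE ∥ DA ∩ EA ∥ BD]
2. D_y = -8  [BE ∥ DA ∩ EA ∥ BD]
   → D = (-16, -8)
3. C_x = -4  [line -4·x + -8·y + 112 = 0 ∩ |CB|² = 800]
4. C_y = 16  [line -4·x + -8·y + 112 = 0 ∩ |CB|² = 800]
   → C = (-4, 16)

C = (-4, 16)
D = (-16, -8)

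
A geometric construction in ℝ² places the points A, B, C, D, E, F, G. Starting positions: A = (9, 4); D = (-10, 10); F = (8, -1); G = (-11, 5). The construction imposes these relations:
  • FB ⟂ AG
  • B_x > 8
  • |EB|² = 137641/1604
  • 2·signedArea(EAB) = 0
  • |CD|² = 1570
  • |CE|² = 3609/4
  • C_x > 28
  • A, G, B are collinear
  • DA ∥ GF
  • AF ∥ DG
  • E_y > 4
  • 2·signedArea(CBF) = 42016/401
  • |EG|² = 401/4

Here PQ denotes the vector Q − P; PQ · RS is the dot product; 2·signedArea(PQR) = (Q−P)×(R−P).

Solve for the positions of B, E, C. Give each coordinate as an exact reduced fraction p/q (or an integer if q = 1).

B = (3309/401, 1619/401)
C = (29, 3)
E = (-1, 9/2)

1. B_x = 3309/401  [A, G, B are collinear ∩ FB ⟂ AG]
2. B_y = 1619/401  [A, G, B are collinear ∩ FB ⟂ AG]
   → B = (3309/401, 1619/401)
3. E_x = -1  [line -15/401·x + -300/401·y + 1335/401 = 0 ∩ |EB|² = 137641/1604]
4. E_y = 9/2  [line -15/401·x + -300/401·y + 1335/401 = 0 ∩ |EB|² = 137641/1604]
   → E = (-1, 9/2)
5. C_x = 29  [line 2020/401·x + -101/401·y + -58277/401 = 0 ∩ |CE|² = 3609/4]
6. C_y = 3  [line 2020/401·x + -101/401·y + -58277/401 = 0 ∩ |CE|² = 3609/4]
   → C = (29, 3)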